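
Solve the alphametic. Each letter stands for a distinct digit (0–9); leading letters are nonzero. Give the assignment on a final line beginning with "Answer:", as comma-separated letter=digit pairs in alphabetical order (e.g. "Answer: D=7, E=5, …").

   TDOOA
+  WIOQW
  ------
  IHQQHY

Step 1. [col 1: A + W ≡ Y (mod 10)] Y=5 is one option consistent with column 1 (A + W ≡ Y (mod 10), carry-in 0) — take it ⇒ Y=5.
Step 2. [I] the sum has 6 digits but both addends have 5; that extra leading digit I is the final carry, namely 1. So I=1.
Step 3. [col 1: A + W ≡ Y (mod 10)] no forcing yet in column 1 (carry-in 0); A=6 is free and consistent — try it, so A=6.
Step 4. [col 1: A + W ≡ Y (mod 10)] in column 1 we have A+W≡Y with carry-in 0; given A=6, Y=5 and digits 1,5,6 already taken and all letters distinct, that pins W to 9. So W=9.
Step 5. [col 2: O + Q ≡ H (mod 10)] H=7 is one option consistent with column 2 (O + Q ≡ H (mod 10), carry-in 1) — take it, so H=7.
Step 6. [col 2: O + Q ≡ H (mod 10)] Q=4 is one option consistent with column 2 (O + Q ≡ H (mod 10), carry-in 1) — take it, so Q=4.
Step 7. [col 2: O + Q ≡ H (mod 10)] column 2: given Q=4, H=7, carry-in 1, and digits 1,4,5,6,7,9 already taken and all letters distinct, O+Q≡H (mod 10) forces O=2, so O=2.
Step 8. [col 4: D + I ≡ Q (mod 10)] column 4 reads D+I+carry(0)=Q with I=1, Q=4; with digits 1,2,4,5,6,7,9 already taken and all letters distinct, the only value for D is 3, so D=3.
Step 9. [col 5: T + W ≡ H (mod 10)] column 5: given W=9, H=7, carry-in 0, and digits 1,2,3,4,5,6,7,9 already taken and all letters distinct, T+W≡H (mod 10) forces T=8. So T=8.

Answer: A=6, D=3, H=7, I=1, O=2, Q=4, T=8, W=9, Y=5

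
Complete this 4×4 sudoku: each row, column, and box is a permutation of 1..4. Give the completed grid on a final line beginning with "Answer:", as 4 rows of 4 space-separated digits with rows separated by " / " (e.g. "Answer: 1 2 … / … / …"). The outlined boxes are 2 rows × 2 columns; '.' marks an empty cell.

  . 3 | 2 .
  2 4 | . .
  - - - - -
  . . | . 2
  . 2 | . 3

Step 1. [r3c2∈{1}] only 1 remains possible at r3c2 ⇒ r3c2=1.
Step 2. [r2c4∈{1}] r2c4 is down to just 1. So r2c4=1.
Step 3. [r4c1∈{4}] nothing but 4 survives at r4c1. So r4c1=4.
Step 4. [r3c1∈{3}] r3c1 has the single candidate 3. So r3c1=3.
Step 5. [r4c3∈{1}] r4c3's peers cover all but 1 ⇒ r4c3=1.
Step 6. [r3c3∈{4}] r3c3 is down to just 4. So r3c3=4.
Step 7. [r1c4∈{4}] r1c4 has the single candidate 4. So r1c4=4.
Step 8. [r1c1∈{1}] r1c1 is down to just 1, so r1c1=1.
Step 9. [r2c3∈{3}] r2c3's peers cover all but 3. So r2c3=3.

Answer: 1 3 2 4 / 2 4 3 1 / 3 1 4 2 / 4 2 1 3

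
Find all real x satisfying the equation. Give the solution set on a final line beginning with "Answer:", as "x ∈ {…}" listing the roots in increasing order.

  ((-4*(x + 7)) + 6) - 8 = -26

Step 1. [((-4*(x + 7)) + 6) - 8 = -26] add 8: x sits inside (… - 8) ⇒ sub: (-4*(x + 7)) + 6 = -18.
Step 2. [(-4*(x + 7)) + 6 = -18] the outer +6 inverts by subtracting 6 ⇒ sub: -4*(x + 7) = -24.
Step 3. [-4*(x + 7) = -24] divide by the outer -4 ⇒ div: x + 7 = 6.
Step 4. [x + 7 = 6] peel the +7: subtract 7 from each side. So sub: x = -1.

Answer: x ∈ {-1}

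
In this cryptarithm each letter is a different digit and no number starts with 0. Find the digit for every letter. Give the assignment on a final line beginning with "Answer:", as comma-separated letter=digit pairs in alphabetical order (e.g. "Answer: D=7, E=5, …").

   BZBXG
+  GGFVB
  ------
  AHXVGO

Step 1. [A] the sum has 6 digits but both addends have 5; that extra leading digit A is the final carry, namely 1 ⇒ A=1.
Step 2. [col 1: G + B ≡ O (mod 10)] B=4 is one option consistent with column 1 (G + B ≡ O (mod 10), carry-in 0) — take it ⇒ B=4.
Step 3. [col 1: G + B ≡ O (mod 10)] no forcing yet in column 1 (carry-in 0); O=9 is free and consistent — try it. So O=9.
Step 4. [col 1: G + B ≡ O (mod 10)] column 1: given B=4, O=9, carry-in 0, and digits 1,4,9 already taken and all letters distinct, G+B≡O (mod 10) forces G=5. So G=5.
Step 5. [col 2: X + V ≡ G (mod 10)] V=2 is one option consistent with column 2 (X + V ≡ G (mod 10), carry-in 0) — take it, so V=2.
Step 6. [col 2: X + V ≡ G (mod 10)] column 2: given V=2, G=5, carry-in 0, and digits 1,2,4,5,9 already taken and all letters distinct, X+V≡G (mod 10) forces X=3, so X=3.
Step 7. [col 3: B + F ≡ V (mod 10)] column 3: given B=4, V=2, carry-in 0, and digits 1,2,3,4,5,9 already taken and all letters distinct, B+F≡V (mod 10) forces F=8. So F=8.
Step 8. [col 4: Z + G ≡ X (mod 10)] in column 4 we have Z+G≡X with carry-in 1; given G=5, X=3 and digits 1,2,3,4,5,8,9 already taken and all letters distinct, that pins Z to 7. So Z=7.
Step 9. [col 5: B + G ≡ H (mod 10)] in column 5 we have B+G≡H with carry-in 1; given B=4, G=5 and digits 1,2,3,4,5,7,8,9 already taken and all letters distinct, that pins H to 0. So H=0.

Answer: A=1, B=4, F=8, G=5, H=0, O=9, V=2, X=3, Z=7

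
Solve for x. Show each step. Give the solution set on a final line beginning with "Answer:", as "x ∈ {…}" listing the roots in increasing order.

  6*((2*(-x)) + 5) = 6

Step 1. [6*((2*(-x)) + 5) = 6] 6 out front; divide by 6, so div: (2*(-x)) + 5 = 1.
Step 2. [(2*(-x)) + 5 = 1] 5 comes off first (subtract 5). So sub: 2*(-x) = -4.
Step 3. [2*(-x) = -4] LHS = 2·(…); ÷2 both sides ⇒ div: -x = -2.
Step 4. [-x = -2] flip signs both sides. So neg: x = 2.

Answer: x ∈ {2}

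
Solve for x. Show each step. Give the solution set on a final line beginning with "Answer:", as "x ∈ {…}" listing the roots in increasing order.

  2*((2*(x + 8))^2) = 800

Step 1. [2*((2*(x + 8))^2) = 800] LHS = 2·(…); ÷2 both sides, so div: (2*(x + 8))^2 = 400.
Step 2. [(2*(x + 8))^2 = 400] LHS squared, RHS 400 ≥ 0: apply √ (±). So sqrt: 2*(x + 8) = 20 or -20.
Step 3. [2*(x + 8) = 20 or -20] leading coefficient 2: divide by 2. So div: x + 8 = 10 or -10.
Step 4. [x + 8 = 10 or -10] +8 is outermost — subtract 8 both sides ⇒ sub: x = 2 or -18.

Answer: x ∈ {-18, 2}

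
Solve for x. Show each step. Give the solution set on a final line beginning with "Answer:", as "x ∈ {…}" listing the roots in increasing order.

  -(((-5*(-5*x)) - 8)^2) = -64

Step 1. [-(((-5*(-5*x)) - 8)^2) = -64] flip signs both sides. So neg: ((-5*(-5*x)) - 8)^2 = 64.
Step 2. [((-5*(-5*x)) - 8)^2 = 64] 64 ≥ 0, LHS is (·)² — take ±√. So sqrt: (-5*(-5*x)) - 8 = 8 or -8.
Step 3. [(-5*(-5*x)) - 8 = 8 or -8] peel the -8: add 8 from each side. So sub: -5*(-5*x) = 16 or 0.
Step 4. [-5*(-5*x) = 16 or 0] -5·(inner) — divide through by -5 ⇒ div: -5*x = -16/5 or 0.
Step 5. [-5*x = -16/5 or 0] leading coefficient -5: divide by -5. So div: x = 16/25 or 0.

Answer: x ∈ {0, 16/25}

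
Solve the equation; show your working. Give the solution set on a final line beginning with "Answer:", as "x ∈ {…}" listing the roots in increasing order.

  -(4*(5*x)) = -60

Step 1. [-(4*(5*x)) = -60] leading − — multiply by −1, so neg: 4*(5*x) = 60.
Step 2. [4*(5*x) = 60] 4 out front; divide by 4 ⇒ div: 5*x = 15.
Step 3. [5*x = 15] 5 out front; divide by 5. So div: x = 3.

Answer: x ∈ {3}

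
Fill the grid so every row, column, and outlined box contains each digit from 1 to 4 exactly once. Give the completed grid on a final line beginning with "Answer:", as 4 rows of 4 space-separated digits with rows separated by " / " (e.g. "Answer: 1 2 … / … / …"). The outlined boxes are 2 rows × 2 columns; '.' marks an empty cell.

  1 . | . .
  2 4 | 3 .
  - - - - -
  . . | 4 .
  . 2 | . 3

Step 1. [r3c2∈{1,3}] r3c2 is the only open cell in col 2 admitting 1. So r3c2=1.
Step 2. [r1c4∈{2,4}] r1c4 is the only open cell in row 1 admitting 4 ⇒ r1c4=4.
Step 3. [r3c4∈{2}] r3c4 is down to just 2. So r3c4=2.
Step 4. [r1c2∈{3}] r1c2 has the single candidate 3, so r1c2=3.
Step 5. [r1c3∈{2}] nothing but 2 survives at r1c3 ⇒ r1c3=2.
Step 6. [r4c1∈{4}] r4c1's peers cover all but 4, so r4c1=4.
Step 7. [r3c1∈{3}] nothing but 3 survives at r3c1, so r3c1=3.
Step 8. [r2c4∈{1}] nothing but 1 survives at r2c4. So r2c4=1.
Step 9. [r4c3∈{1}] r4c3 is down to just 1 ⇒ r4c3=1.

Answer: 1 3 2 4 / 2 4 3 1 / 3 1 4 2 / 4 2 1 3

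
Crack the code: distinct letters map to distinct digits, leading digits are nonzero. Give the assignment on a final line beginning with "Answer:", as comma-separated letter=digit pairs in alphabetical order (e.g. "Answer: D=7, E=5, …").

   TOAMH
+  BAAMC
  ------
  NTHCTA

Step 1. [col 1: H + C ≡ A (mod 10)] column 1 (H + C ≡ A (mod 10), carry-in 0) doesn't pin H yet; pick H=2 and continue ⇒ H=2.
Step 2. [N] N is the leading digit of a 6-digit sum of two 5-digit numbers; the final carry is exactly 1. So N=1.
Step 3. [col 1: H + C ≡ A (mod 10)] C=5 is one option consistent with column 1 (H + C ≡ A (mod 10), carry-in 0) — take it. So C=5.
Step 4. [col 1: H + C ≡ A (mod 10)] column 1: given H=2, C=5, carry-in 0, and digits 1,2,5 already taken and all letters distinct, H+C≡A (mod 10) forces A=7. So A=7.
Step 5. [col 2: M + M ≡ T (mod 10)] several values work for M in column 2 (M + M ≡ T (mod 10), carry-in 0); try M=8, so M=8.
Step 6. [col 2: M + M ≡ T (mod 10)] in column 2 we have M+M≡T with carry-in 0; given M=8 and digits 1,2,5,7,8 already taken and all letters distinct, that pins T to 6 ⇒ T=6.
Step 7. [col 4: O + A ≡ H (mod 10)] from column 4 (A=7, H=2, carry-in 1, digits 1,2,5,6,7,8 already taken and all letters distinct): O must equal 4. So O=4.
Step 8. [col 5: T + B ≡ T (mod 10)] from column 5 (T=6, carry-in 1, digits 1,2,4,5,6,7,8 already taken and all letters distinct): B must equal 9 ⇒ B=9.

Answer: A=7, B=9, C=5, H=2, M=8, N=1, O=4, T=6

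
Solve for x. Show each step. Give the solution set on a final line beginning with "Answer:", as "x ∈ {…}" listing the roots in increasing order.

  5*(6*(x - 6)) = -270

Step 1. [5*(6*(x - 6)) = -270] LHS = 5·(…); ÷5 both sides. So div: 6*(x - 6) = -54.
Step 2. [6*(x - 6) = -54] 6·(inner) — divide through by 6. So div: x - 6 = -9.
Step 3. [x - 6 = -9] the outer -6 inverts by adding 6 ⇒ sub: x = -3.

Answer: x ∈ {-3}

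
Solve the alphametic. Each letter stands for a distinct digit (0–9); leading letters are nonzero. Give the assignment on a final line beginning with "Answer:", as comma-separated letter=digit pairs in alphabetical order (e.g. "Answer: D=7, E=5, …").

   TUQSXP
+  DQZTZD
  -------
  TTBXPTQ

Step 1. [col 1: P + D ≡ Q (mod 10)] no forcing yet in column 1 (carry-in 0); Q=6 is free and consistent — try it ⇒ Q=6.
Step 2. [T] T is the leading digit of a 7-digit sum of two 6-digit numbers; the final carry is exactly 1. So T=1.
Step 3. [col 1: P + D ≡ Q (mod 10)] column 1 (P + D ≡ Q (mod 10), carry-in 0) doesn't pin D yet; pick D=9 and continue ⇒ D=9.
Step 4. [col 1: P + D ≡ Q (mod 10)] column 1 reads P+D+carry(0)=Q with D=9, Q=6; with digits 1,6,9 already taken and all letters distinct, the only value for P is 7, so P=7.
Step 5. [col 2: X + Z ≡ T (mod 10)] no forcing yet in column 2 (carry-in 1); X=8 is free and consistent — try it, so X=8.
Step 6. [col 2: X + Z ≡ T (mod 10)] column 2 reads X+Z+carry(1)=T with X=8, T=1; with digits 1,6,7,8,9 already taken and all letters distinct, the only value for Z is 2. So Z=2.
Step 7. [col 3: S + T ≡ P (mod 10)] column 3 reads S+T+carry(1)=P with T=1, P=7; with digits 1,2,6,7,8,9 already taken and all letters distinct, the only value for S is 5. So S=5.
Step 8. [col 5: U + Q ≡ B (mod 10)] column 5: given Q=6, carry-in 0, and digits 1,2,5,6,7,8,9 already taken and all letters distinct, U+Q≡B (mod 10) forces B=0 ⇒ B=0.
Step 9. [col 5: U + Q ≡ B (mod 10)] in column 5 we have U+Q≡B with carry-in 0; given Q=6, B=0 and digits 0,1,2,5,6,7,8,9 already taken and all letters distinct, that pins U to 4. So U=4.

Answer: B=0, D=9, P=7, Q=6, S=5, T=1, U=4, X=8, Z=2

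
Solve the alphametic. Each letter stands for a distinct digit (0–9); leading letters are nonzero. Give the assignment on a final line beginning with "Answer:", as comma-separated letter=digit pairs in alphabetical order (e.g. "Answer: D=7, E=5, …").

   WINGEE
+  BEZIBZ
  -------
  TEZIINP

Step 1. [col 1: E + Z ≡ P (mod 10)] E=3 is one option consistent with column 1 (E + Z ≡ P (mod 10), carry-in 0) — take it. So E=3.
Step 2. [col 1: E + Z ≡ P (mod 10)] Z=2 is one option consistent with column 1 (E + Z ≡ P (mod 10), carry-in 0) — take it ⇒ Z=2.
Step 3. [T] the sum has 7 digits but both addends have 6; that extra leading digit T is the final carry, namely 1 ⇒ T=1.
Step 4. [col 1: E + Z ≡ P (mod 10)] in column 1 we have E+Z≡P with carry-in 0; given E=3, Z=2 and digits 1,2,3 already taken and all letters distinct, that pins P to 5, so P=5.
Step 5. [col 2: E + B ≡ N (mod 10)] column 2 (E + B ≡ N (mod 10), carry-in 0) doesn't pin B yet; pick B=4 and continue. So B=4.
Step 6. [col 2: E + B ≡ N (mod 10)] in column 2 we have E+B≡N with carry-in 0; given E=3, B=4 and digits 1,2,3,4,5 already taken and all letters distinct, that pins N to 7 ⇒ N=7.
Step 7. [col 3: G + I ≡ I (mod 10)] column 3 reads G+I+carry(0)=I with nothing yet; with digits 1,2,3,4,5,7 already taken and all letters distinct, the only value for G is 0, so G=0.
Step 8. [col 3: G + I ≡ I (mod 10)] column 3 (G + I ≡ I (mod 10), carry-in 0) doesn't pin I yet; pick I=9 and continue, so I=9.
Step 9. [col 6: W + B ≡ E (mod 10)] column 6: given B=4, E=3, carry-in 1, and digits 0,1,2,3,4,5,7,9 already taken and all letters distinct, W+B≡E (mod 10) forces W=8 ⇒ W=8.

Answer: B=4, E=3, G=0, I=9, N=7, P=5, T=1, W=8, Z=2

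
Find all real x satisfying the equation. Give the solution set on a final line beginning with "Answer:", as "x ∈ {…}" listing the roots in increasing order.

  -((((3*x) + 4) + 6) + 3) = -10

Step 1. [-((((3*x) + 4) + 6) + 3) = -10] flip signs both sides ⇒ neg: (((3*x) + 4) + 6) + 3 = 10.
Step 2. [(((3*x) + 4) + 6) + 3 = 10] +3 is outermost — subtract 3 both sides, so sub: ((3*x) + 4) + 6 = 7.
Step 3. [((3*x) + 4) + 6 = 7] the outer +6 inverts by subtracting 6 ⇒ sub: (3*x) + 4 = 1.
Step 4. [(3*x) + 4 = 1] peel the +4: subtract 4 from each side. So sub: 3*x = -3.
Step 5. [3*x = -3] 3·(inner) — divide through by 3 ⇒ div: x = -1.

Answer: x ∈ {-1}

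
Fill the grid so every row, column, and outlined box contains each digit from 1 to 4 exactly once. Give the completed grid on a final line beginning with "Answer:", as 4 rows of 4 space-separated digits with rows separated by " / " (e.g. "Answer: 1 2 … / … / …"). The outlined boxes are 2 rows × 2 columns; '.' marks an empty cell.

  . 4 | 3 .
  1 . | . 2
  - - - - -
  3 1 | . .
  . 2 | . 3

Step 1. [r3c4∈{4}] r3c4 has the single candidate 4, so r3c4=4.
Step 2. [r1c1∈{2}] r1c1 is down to just 2 ⇒ r1c1=2.
Step 3. [r1c4∈{1}] nothing but 1 survives at r1c4 ⇒ r1c4=1.
Step 4. [r3c3∈{2}] r3c3 has the single candidate 2 ⇒ r3c3=2.
Step 5. [r2c2∈{3}] nothing but 3 survives at r2c2 ⇒ r2c2=3.
Step 6. [r2c3∈{4}] only 4 remains possible at r2c3. So r2c3=4.
Step 7. [r4c3∈{1}] r4c3 is down to just 1, so r4c3=1.
Step 8. [r4c1∈{4}] r4c1's peers cover all but 4 ⇒ r4c1=4.

Answer: 2 4 3 1 / 1 3 4 2 / 3 1 2 4 / 4 2 1 3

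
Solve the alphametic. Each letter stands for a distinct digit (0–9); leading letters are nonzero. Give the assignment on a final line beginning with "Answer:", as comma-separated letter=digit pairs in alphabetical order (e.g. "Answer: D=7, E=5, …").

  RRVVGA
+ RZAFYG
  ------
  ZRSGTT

Step 1. [col 1: A + G ≡ T (mod 10)] column 1 (A + G ≡ T (mod 10), carry-in 0) doesn't pin A yet; pick A=7 and continue, so A=7.
Step 2. [col 1: A + G ≡ T (mod 10)] T=2 is one option consistent with column 1 (A + G ≡ T (mod 10), carry-in 0) — take it ⇒ T=2.
Step 3. [col 1: A + G ≡ T (mod 10)] from column 1 (A=7, T=2, carry-in 0, digits 2,7 already taken and all letters distinct): G must equal 5. So G=5.
Step 4. [col 2: G + Y ≡ T (mod 10)] in column 2 we have G+Y≡T with carry-in 1; given G=5, T=2 and digits 2,5,7 already taken and all letters distinct, that pins Y to 6 ⇒ Y=6.
Step 5. [col 3: V + F ≡ G (mod 10)] column 3 (V + F ≡ G (mod 10), carry-in 1) doesn't pin V yet; pick V=3 and continue, so V=3.
Step 6. [col 3: V + F ≡ G (mod 10)] column 3: given V=3, G=5, carry-in 1, and digits 2,3,5,6,7 already taken and all letters distinct, V+F≡G (mod 10) forces F=1 ⇒ F=1.
Step 7. [col 4: V + A ≡ S (mod 10)] column 4 reads V+A+carry(0)=S with V=3, A=7; with digits 1,2,3,5,6,7 already taken and all letters distinct, the only value for S is 0. So S=0.
Step 8. [col 5: R + Z ≡ R (mod 10)] column 5 reads R+Z+carry(1)=R with nothing yet; with digits 0,1,2,3,5,6,7 already taken and all letters distinct, the only value for Z is 9, so Z=9.
Step 9. [col 5: R + Z ≡ R (mod 10)] R=4 is one option consistent with column 5 (R + Z ≡ R (mod 10), carry-in 1) — take it ⇒ R=4.

Answer: A=7, F=1, G=5, R=4, S=0, T=2, V=3, Y=6, Z=9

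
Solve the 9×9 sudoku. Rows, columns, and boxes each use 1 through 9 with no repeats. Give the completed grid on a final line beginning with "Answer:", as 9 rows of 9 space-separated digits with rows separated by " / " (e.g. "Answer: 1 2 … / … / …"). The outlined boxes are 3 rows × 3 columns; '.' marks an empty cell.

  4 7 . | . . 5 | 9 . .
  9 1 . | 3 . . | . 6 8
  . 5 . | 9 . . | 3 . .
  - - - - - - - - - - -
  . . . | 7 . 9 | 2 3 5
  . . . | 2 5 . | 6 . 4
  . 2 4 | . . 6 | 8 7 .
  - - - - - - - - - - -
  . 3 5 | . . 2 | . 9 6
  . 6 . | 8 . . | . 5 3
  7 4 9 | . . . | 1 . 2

Step 1. [r6c4∈{1}] r6c4's peers cover all but 1. So r6c4=1.
Step 2. [r4c2∈{8}] r4c2's peers cover all but 8. So r4c2=8.
Step 3. [r3c8∈{1,2,4}] 4 has one home in col 8: r3c8 ⇒ r3c8=4.
Step 4. [r2c3∈{2}] only 2 remains possible at r2c3, so r2c3=2.
Step 5. [r8c3∈{1}] r8c3's peers cover all but 1. So r8c3=1.
Step 6. [r3c5∈{1,2,6,7,8}] row 3 places 2 nowhere but r3c5. So r3c5=2.
Step 7. [r3c6∈{1,7,8}] r3c6 is the only open cell in col 6 admitting 1 ⇒ r3c6=1.
Step 8. [r7c4∈{4}] nothing but 4 survives at r7c4 ⇒ r7c4=4.
Step 9. [r8c6∈{7}] r8c6 is down to just 7. So r8c6=7.
Step 10. [r1c3∈{3,6,8}] across row 1, 3 lands solely at r1c3 ⇒ r1c3=3.
Step 11. [r6c5∈{3}] nothing but 3 survives at r6c5. So r6c5=3.
Step 12. [r4c3∈{6}] r4c3 is down to just 6, so r4c3=6.
Step 13. [r9c5∈{6}] r9c5 has the single candidate 6. So r9c5=6.
Step 14. [r5c8∈{1}] r5c8's peers cover all but 1. So r5c8=1.
Step 15. [r2c5∈{4,7}] in col 5, 7 fits only at r2c5, so r2c5=7.
Step 16. [r3c3∈{8}] nothing but 8 survives at r3c3. So r3c3=8.
Step 17. [r8c7∈{4}] r8c7 has the single candidate 4, so r8c7=4.
Step 18. [r8c5∈{9}] only 9 remains possible at r8c5, so r8c5=9.
Step 19. [r1c4∈{6}] r1c4 is down to just 6, so r1c4=6.
Step 20. [r3c1∈{6}] only 6 remains possible at r3c1. So r3c1=6.
Step 21. [r9c4∈{5}] nothing but 5 survives at r9c4. So r9c4=5.
Step 22. [r3c9∈{7}] r3c9 is down to just 7. So r3c9=7.
Step 23. [r6c1∈{5}] r6c1 is down to just 5, so r6c1=5.
Step 24. [r5c6∈{8}] r5c6 is down to just 8, so r5c6=8.
Step 25. [r2c6∈{4}] r2c6 is down to just 4. So r2c6=4.
Step 26. [r4c5∈{4}] only 4 remains possible at r4c5 ⇒ r4c5=4.
Step 27. [r7c7∈{7}] nothing but 7 survives at r7c7. So r7c7=7.
Step 28. [r5c2∈{9}] only 9 remains possible at r5c2, so r5c2=9.
Step 29. [r9c6∈{3}] only 3 remains possible at r9c6 ⇒ r9c6=3.
Step 30. [r1c9∈{1}] only 1 remains possible at r1c9, so r1c9=1.
Step 31. [r5c1∈{3}] r5c1 has the single candidate 3, so r5c1=3.
Step 32. [r1c5∈{8}] only 8 remains possible at r1c5 ⇒ r1c5=8.
Step 33. [r7c1∈{8}] r7c1's peers cover all but 8 ⇒ r7c1=8.
Step 34. [r4c1∈{1}] r4c1 has the single candidate 1 ⇒ r4c1=1.
Step 35. [r8c1∈{2}] nothing but 2 survives at r8c1. So r8c1=2.
Step 36. [r1c8∈{2}] r1c8 has the single candidate 2 ⇒ r1c8=2.
Step 37. [r7c5∈{1}] nothing but 1 survives at r7c5, so r7c5=1.
Step 38. [r2c7∈{5}] nothing but 5 survives at r2c7. So r2c7=5.
Step 39. [r5c3∈{7}] r5c3 has the single candidate 7. So r5c3=7.
Step 40. [r6c9∈{9}] only 9 remains possible at r6c9 ⇒ r6c9=9.
Step 41. [r9c8∈{8}] r9c8 has the single candidate 8, so r9c8=8.

Answer: 4 7 3 6 8 5 9 2 1 / 9 1 2 3 7 4 5 6 8 / 6 5 8 9 2 1 3 4 7 / 1 8 6 7 4 9 2 3 5 / 3 9 7 2 5 8 6 1 4 / 5 2 4 1 3 6 8 7 9 / 8 3 5 4 1 2 7 9 6 / 2 6 1 8 9 7 4 5 3 / 7 4 9 5 6 3 1 8 2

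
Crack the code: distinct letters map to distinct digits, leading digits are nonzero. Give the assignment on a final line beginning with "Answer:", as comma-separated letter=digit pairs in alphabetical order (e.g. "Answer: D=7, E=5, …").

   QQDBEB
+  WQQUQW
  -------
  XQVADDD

Step 1. [col 1: B + W ≡ D (mod 10)] no forcing yet in column 1 (carry-in 0); B=3 is free and consistent — try it ⇒ B=3.
Step 2. [col 1: B + W ≡ D (mod 10)] no forcing yet in column 1 (carry-in 0); W=9 is free and consistent — try it ⇒ W=9.
Step 3. [X] the sum has 7 digits but both addends have 6; that extra leading digit X is the final carry, namely 1. So X=1.
Step 4. [col 1: B + W ≡ D (mod 10)] column 1 reads B+W+carry(0)=D with B=3, W=9; with digits 1,3,9 already taken and all letters distinct, the only value for D is 2 ⇒ D=2.
Step 5. [col 2: E + Q ≡ D (mod 10)] Q=7 is one option consistent with column 2 (E + Q ≡ D (mod 10), carry-in 1) — take it, so Q=7.
Step 6. [col 2: E + Q ≡ D (mod 10)] in column 2 we have E+Q≡D with carry-in 1; given Q=7, D=2 and digits 1,2,3,7,9 already taken and all letters distinct, that pins E to 4 ⇒ E=4.
Step 7. [col 3: B + U ≡ D (mod 10)] from column 3 (B=3, D=2, carry-in 1, digits 1,2,3,4,7,9 already taken and all letters distinct): U must equal 8. So U=8.
Step 8. [col 4: D + Q ≡ A (mod 10)] in column 4 we have D+Q≡A with carry-in 1; given D=2, Q=7 and digits 1,2,3,4,7,8,9 already taken and all letters distinct, that pins A to 0 ⇒ A=0.
Step 9. [col 5: Q + Q ≡ V (mod 10)] column 5: given Q=7, carry-in 1, and digits 0,1,2,3,4,7,8,9 already taken and all letters distinct, Q+Q≡V (mod 10) forces V=5. So V=5.

Answer: A=0, B=3, D=2, E=4, Q=7, U=8, V=5, W=9, X=1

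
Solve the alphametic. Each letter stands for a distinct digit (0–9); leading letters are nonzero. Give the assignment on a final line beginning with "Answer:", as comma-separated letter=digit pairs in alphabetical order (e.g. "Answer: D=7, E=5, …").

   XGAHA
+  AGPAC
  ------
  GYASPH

Step 1. [col 1: A + C ≡ H (mod 10)] no forcing yet in column 1 (carry-in 0); C=3 is free and consistent — try it. So C=3.
Step 2. [G] the sum has 6 digits but both addends have 5; that extra leading digit G is the final carry, namely 1. So G=1.
Step 3. [col 1: A + C ≡ H (mod 10)] several values work for A in column 1 (A + C ≡ H (mod 10), carry-in 0); try A=2 ⇒ A=2.
Step 4. [col 1: A + C ≡ H (mod 10)] in column 1 we have A+C≡H with carry-in 0; given A=2, C=3 and digits 1,2,3 already taken and all letters distinct, that pins H to 5, so H=5.
Step 5. [col 2: H + A ≡ P (mod 10)] column 2 reads H+A+carry(0)=P with H=5, A=2; with digits 1,2,3,5 already taken and all letters distinct, the only value for P is 7 ⇒ P=7.
Step 6. [col 3: A + P ≡ S (mod 10)] column 3 reads A+P+carry(0)=S with A=2, P=7; with digits 1,2,3,5,7 already taken and all letters distinct, the only value for S is 9 ⇒ S=9.
Step 7. [col 5: X + A ≡ Y (mod 10)] several values work for Y in column 5 (X + A ≡ Y (mod 10), carry-in 0); try Y=0, so Y=0.
Step 8. [col 5: X + A ≡ Y (mod 10)] in column 5 we have X+A≡Y with carry-in 0; given A=2, Y=0 and digits 0,1,2,3,5,7,9 already taken and all letters distinct, that pins X to 8. So X=8.

Answer: A=2, C=3, G=1, H=5, P=7, S=9, X=8, Y=0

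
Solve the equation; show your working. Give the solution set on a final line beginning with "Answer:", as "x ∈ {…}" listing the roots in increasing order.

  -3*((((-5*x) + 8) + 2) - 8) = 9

Step 1. [-3*((((-5*x) + 8) + 2) - 8) = 9] leading coefficient -3: divide by -3 ⇒ div: (((-5*x) + 8) + 2) - 8 = -3.
Step 2. [(((-5*x) + 8) + 2) - 8 = -3] add 8: x sits inside (… - 8) ⇒ sub: ((-5*x) + 8) + 2 = 5.
Step 3. [((-5*x) + 8) + 2 = 5] +2 is outermost — subtract 2 both sides ⇒ sub: (-5*x) + 8 = 3.
Step 4. [(-5*x) + 8 = 3] peel the +8: subtract 8 from each side. So sub: -5*x = -5.
Step 5. [-5*x = -5] -5·(inner) — divide through by -5. So div: x = 1.

Answer: x ∈ {1}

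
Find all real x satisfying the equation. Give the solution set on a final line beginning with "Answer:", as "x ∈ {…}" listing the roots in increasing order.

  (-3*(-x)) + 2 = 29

Step 1. [(-3*(-x)) + 2 = 29] 2 comes off first (subtract 2) ⇒ sub: -3*(-x) = 27.
Step 2. [-3*(-x) = 27] -3 out front; divide by -3 ⇒ div: -x = -9.
Step 3. [-x = -9] leading − — multiply by −1 ⇒ neg: x = 9.

Answer: x ∈ {9}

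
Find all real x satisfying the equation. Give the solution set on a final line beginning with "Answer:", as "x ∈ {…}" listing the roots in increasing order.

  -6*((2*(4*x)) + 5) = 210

Step 1. [-6*((2*(4*x)) + 5) = 210] LHS = -6·(…); ÷-6 both sides. So div: (2*(4*x)) + 5 = -35.
Step 2. [(2*(4*x)) + 5 = -35] 5 comes off first (subtract 5). So sub: 2*(4*x) = -40.
Step 3. [2*(4*x) = -40] 2·(inner) — divide through by 2. So div: 4*x = -20.
Step 4. [4*x = -20] divide by the outer 4 ⇒ div: x = -5.

Answer: x ∈ {-5}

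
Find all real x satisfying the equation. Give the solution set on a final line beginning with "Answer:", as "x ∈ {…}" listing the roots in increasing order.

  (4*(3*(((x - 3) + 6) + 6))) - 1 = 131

Step 1. [(4*(3*(((x - 3) + 6) + 6))) - 1 = 131] 1 comes off first (add 1). So sub: 4*(3*(((x - 3) + 6) + 6)) = 132.
Step 2. [4*(3*(((x - 3) + 6) + 6)) = 132] divide by the outer 4, so div: 3*(((x - 3) + 6) + 6) = 33.
Step 3. [3*(((x - 3) + 6) + 6) = 33] LHS = 3·(…); ÷3 both sides. So div: ((x - 3) + 6) + 6 = 11.
Step 4. [((x - 3) + 6) + 6 = 11] peel the +6: subtract 6 from each side ⇒ sub: (x - 3) + 6 = 5.
Step 5. [(x - 3) + 6 = 5] peel the +6: subtract 6 from each side. So sub: x - 3 = -1.
Step 6. [x - 3 = -1] -3 is outermost — add 3 both sides. So sub: x = 2.

Answer: x ∈ {2}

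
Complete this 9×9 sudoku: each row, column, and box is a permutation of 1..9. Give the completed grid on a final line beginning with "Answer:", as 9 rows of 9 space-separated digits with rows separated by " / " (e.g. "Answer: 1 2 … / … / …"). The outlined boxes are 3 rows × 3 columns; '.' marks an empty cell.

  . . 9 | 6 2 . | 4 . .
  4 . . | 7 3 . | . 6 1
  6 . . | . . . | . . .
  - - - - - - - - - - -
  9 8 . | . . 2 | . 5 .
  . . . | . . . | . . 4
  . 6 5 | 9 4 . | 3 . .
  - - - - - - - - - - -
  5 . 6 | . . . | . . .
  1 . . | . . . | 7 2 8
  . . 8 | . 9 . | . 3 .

Step 1. [r7c8∈{1,4,9}] r7c8 is the only open cell in col 8 admitting 4 ⇒ r7c8=4.
Step 2. [r2c3∈{2}] r2c3 is down to just 2 ⇒ r2c3=2.
Step 3. [r4c3∈{1,3,4,7}] row 4 places 4 nowhere but r4c3, so r4c3=4.
Step 4. [r8c3∈{3}] only 3 remains possible at r8c3, so r8c3=3.
Step 5. [r4c4∈{1,3}] across row 4, 3 lands solely at r4c4 ⇒ r4c4=3.
Step 6. [r2c2∈{5}] r2c2 has the single candidate 5 ⇒ r2c2=5.
Step 7. [r1c1∈{3,7,8}] 8 has one home in col 1: r1c1. So r1c1=8.
Step 8. [r1c8∈{7}] only 7 remains possible at r1c8, so r1c8=7.
Step 9. [r7c6∈{1,3,7,8}] r7c6 is the only open cell in row 7 admitting 3. So r7c6=3.
Step 10. [r7c9∈{9}] nothing but 9 survives at r7c9. So r7c9=9.
Step 11. [r7c7∈{1}] r7c7 is down to just 1 ⇒ r7c7=1.
Step 12. [r4c5∈{1,6,7}] r4c5 is the only open cell in row 4 admitting 1 ⇒ r4c5=1.
Step 13. [r5c1∈{2,3,7}] 3 has one home in col 1: r5c1. So r5c1=3.
Step 14. [r4c7∈{6}] only 6 remains possible at r4c7. So r4c7=6.
Step 15. [r9c7∈{5}] r9c7 is down to just 5. So r9c7=5.
Step 16. [r6c8∈{1,8}] in row 6, 1 fits only at r6c8, so r6c8=1.
Step 17. [r6c6∈{7,8}] r6c6 is the only open cell in row 6 admitting 8, so r6c6=8.
Step 18. [r5c4∈{5}] only 5 remains possible at r5c4. So r5c4=5.
Step 19. [r8c4∈{4}] r8c4 is down to just 4, so r8c4=4.
Step 20. [r2c7∈{8,9}] row 2 places 8 nowhere but r2c7, so r2c7=8.
Step 21. [r3c6∈{1,4,5,9}] 4 has one home in row 3: r3c6, so r3c6=4.
Step 22. [r9c2∈{2,4,7}] r9c2 is the only open cell in row 9 admitting 4, so r9c2=4.
Step 23. [r3c8∈{9}] only 9 remains possible at r3c8 ⇒ r3c8=9.
Step 24. [r3c7∈{2}] r3c7's peers cover all but 2, so r3c7=2.
Step 25. [r5c2∈{1,2,7}] in row 5, 2 fits only at r5c2, so r5c2=2.
Step 26. [r6c1∈{7}] only 7 remains possible at r6c1 ⇒ r6c1=7.
Step 27. [r9c6∈{1,6,7}] r9c6 is the only open cell in row 9 admitting 7 ⇒ r9c6=7.
Step 28. [r1c6∈{1,5}] r1c6 is the only open cell in col 6 admitting 1 ⇒ r1c6=1.
Step 29. [r3c5∈{5,8}] 5 has one home in box 2: r3c5 ⇒ r3c5=5.
Step 30. [r3c2∈{1,3,7}] col 2 places 1 nowhere but r3c2, so r3c2=1.
Step 31. [r7c4∈{2,8}] across row 7, 2 lands solely at r7c4 ⇒ r7c4=2.
Step 32. [r5c6∈{6}] r5c6 has the single candidate 6. So r5c6=6.
Step 33. [r1c2∈{3}] r1c2's peers cover all but 3, so r1c2=3.
Step 34. [r9c1∈{2}] only 2 remains possible at r9c1 ⇒ r9c1=2.
Step 35. [r6c9∈{2}] r6c9 has the single candidate 2, so r6c9=2.
Step 36. [r9c9∈{6}] nothing but 6 survives at r9c9. So r9c9=6.
Step 37. [r3c3∈{7}] only 7 remains possible at r3c3. So r3c3=7.
Step 38. [r5c8∈{8}] r5c8's peers cover all but 8. So r5c8=8.
Step 39. [r7c2∈{7}] r7c2's peers cover all but 7, so r7c2=7.
Step 40. [r2c6∈{9}] only 9 remains possible at r2c6. So r2c6=9.
Step 41. [r3c4∈{8}] r3c4 has the single candidate 8, so r3c4=8.
Step 42. [r5c7∈{9}] r5c7 has the single candidate 9, so r5c7=9.
Step 43. [r9c4∈{1}] r9c4's peers cover all but 1. So r9c4=1.
Step 44. [r7c5∈{8}] r7c5's peers cover all but 8 ⇒ r7c5=8.
Step 45. [r5c5∈{7}] only 7 remains possible at r5c5. So r5c5=7.
Step 46. [r8c5∈{6}] nothing but 6 survives at r8c5 ⇒ r8c5=6.
Step 47. [r5c3∈{1}] r5c3 is down to just 1. So r5c3=1.
Step 48. [r8c6∈{5}] r8c6's peers cover all but 5. So r8c6=5.
Step 49. [r8c2∈{9}] r8c2 is down to just 9. So r8c2=9.
Step 50. [r3c9∈{3}] only 3 remains possible at r3c9. So r3c9=3.
Step 51. [r4c9∈{7}] r4c9 is down to just 7. So r4c9=7.
Step 52. [r1c9∈{5}] nothing but 5 survives at r1c9 ⇒ r1c9=5.

Answer: 8 3 9 6 2 1 4 7 5 / 4 5 2 7 3 9 8 6 1 / 6 1 7 8 5 4 2 9 3 / 9 8 4 3 1 2 6 5 7 / 3 2 1 5 7 6 9 8 4 / 7 6 5 9 4 8 3 1 2 / 5 7 6 2 8 3 1 4 9 / 1 9 3 4 6 5 7 2 8 / 2 4 8 1 9 7 5 3 6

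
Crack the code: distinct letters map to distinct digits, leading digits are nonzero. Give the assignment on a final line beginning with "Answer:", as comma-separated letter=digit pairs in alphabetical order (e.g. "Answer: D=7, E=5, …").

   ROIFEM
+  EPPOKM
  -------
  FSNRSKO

Step 1. [col 1: M + M ≡ O (mod 10)] column 1 (M + M ≡ O (mod 10), carry-in 0) doesn't pin O yet; pick O=0 and continue, so O=0.
Step 2. [col 1: M + M ≡ O (mod 10)] in column 1 we have M+M≡O with carry-in 0; given O=0 and digits 0 already taken and all letters distinct, that pins M to 5, so M=5.
Step 3. [col 2: E + K ≡ K (mod 10)] column 2: given nothing yet, carry-in 1, and digits 0,5 already taken and all letters distinct, E+K≡K (mod 10) forces E=9, so E=9.
Step 4. [F] the sum has 7 digits but both addends have 6; that extra leading digit F is the final carry, namely 1 ⇒ F=1.
Step 5. [col 2: E + K ≡ K (mod 10)] no forcing yet in column 2 (carry-in 1); K=4 is free and consistent — try it, so K=4.
Step 6. [col 3: F + O ≡ S (mod 10)] column 3 reads F+O+carry(1)=S with F=1, O=0; with digits 0,1,4,5,9 already taken and all letters distinct, the only value for S is 2, so S=2.
Step 7. [col 4: I + P ≡ R (mod 10)] from column 4 (nothing yet, carry-in 0, digits 0,1,2,4,5,9 already taken and all letters distinct): R must equal 3, so R=3.
Step 8. [col 4: I + P ≡ R (mod 10)] several values work for I in column 4 (I + P ≡ R (mod 10), carry-in 0); try I=6, so I=6.
Step 9. [col 4: I + P ≡ R (mod 10)] in column 4 we have I+P≡R with carry-in 0; given I=6, R=3 and digits 0,1,2,3,4,5,6,9 already taken and all letters distinct, that pins P to 7, so P=7.
Step 10. [col 5: O + P ≡ N (mod 10)] from column 5 (O=0, P=7, carry-in 1, digits 0,1,2,3,4,5,6,7,9 already taken and all letters distinct): N must equal 8 ⇒ N=8.

Answer: E=9, F=1, I=6, K=4, M=5, N=8, O=0, P=7, R=3, S=2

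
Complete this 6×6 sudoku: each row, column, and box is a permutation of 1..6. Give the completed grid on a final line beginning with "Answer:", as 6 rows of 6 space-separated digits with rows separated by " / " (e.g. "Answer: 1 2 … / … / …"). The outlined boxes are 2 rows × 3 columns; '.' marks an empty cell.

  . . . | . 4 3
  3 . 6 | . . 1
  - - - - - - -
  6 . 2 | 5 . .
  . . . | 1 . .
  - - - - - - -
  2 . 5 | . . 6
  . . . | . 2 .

Step 1. [r2c2∈{2,4,5}] row 2 places 4 nowhere but r2c2, so r2c2=4.
Step 2. [r3c2∈{1,3}] in row 3, 1 fits only at r3c2. So r3c2=1.
Step 3. [r5c2∈{3}] r5c2 has the single candidate 3 ⇒ r5c2=3.
Step 4. [r4c2∈{5}] r4c2 has the single candidate 5. So r4c2=5.
Step 5. [r4c1∈{4}] only 4 remains possible at r4c1, so r4c1=4.
Step 6. [r6c3∈{1,4}] col 3 places 4 nowhere but r6c3, so r6c3=4.
Step 7. [r1c2∈{2}] r1c2 has the single candidate 2. So r1c2=2.
Step 8. [r1c1∈{1,5}] across row 1, 5 lands solely at r1c1 ⇒ r1c1=5.
Step 9. [r4c5∈{3,6}] 6 has one home in row 4: r4c5, so r4c5=6.
Step 10. [r6c1∈{1}] r6c1 has the single candidate 1 ⇒ r6c1=1.
Step 11. [r5c4∈{4}] r5c4 is down to just 4, so r5c4=4.
Step 12. [r3c6∈{4}] only 4 remains possible at r3c6. So r3c6=4.
Step 13. [r6c6∈{5}] r6c6 has the single candidate 5, so r6c6=5.
Step 14. [r1c3∈{1}] r1c3 is down to just 1 ⇒ r1c3=1.
Step 15. [r4c3∈{3}] r4c3 has the single candidate 3, so r4c3=3.
Step 16. [r3c5∈{3}] r3c5 has the single candidate 3, so r3c5=3.
Step 17. [r2c4∈{2}] r2c4 is down to just 2 ⇒ r2c4=2.
Step 18. [r1c4∈{6}] r1c4 has the single candidate 6, so r1c4=6.
Step 19. [r2c5∈{5}] nothing but 5 survives at r2c5. So r2c5=5.
Step 20. [r6c2∈{6}] nothing but 6 survives at r6c2 ⇒ r6c2=6.
Step 21. [r6c4∈{3}] r6c4 is down to just 3, so r6c4=3.
Step 22. [r4c6∈{2}] r4c6's peers cover all but 2, so r4c6=2.
Step 23. [r5c5∈{1}] nothing but 1 survives at r5c5 ⇒ r5c5=1.

Answer: 5 2 1 6 4 3 / 3 4 6 2 5 1 / 6 1 2 5 3 4 / 4 5 3 1 6 2 / 2 3 5 4 1 6 / 1 6 4 3 2 5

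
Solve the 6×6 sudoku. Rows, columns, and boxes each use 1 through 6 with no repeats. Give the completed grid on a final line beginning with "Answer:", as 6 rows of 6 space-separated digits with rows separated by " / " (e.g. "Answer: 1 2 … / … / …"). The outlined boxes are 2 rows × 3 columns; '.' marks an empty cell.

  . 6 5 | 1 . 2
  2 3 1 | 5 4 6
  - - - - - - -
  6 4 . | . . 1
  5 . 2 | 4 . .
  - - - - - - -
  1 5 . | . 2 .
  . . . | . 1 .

Step 1. [r4c6∈{3}] r4c6's peers cover all but 3. So r4c6=3.
Step 2. [r6c1∈{3,4}] in col 1, 3 fits only at r6c1 ⇒ r6c1=3.
Step 3. [r5c6∈{4}] nothing but 4 survives at r5c6 ⇒ r5c6=4.
Step 4. [r5c3∈{6}] nothing but 6 survives at r5c3. So r5c3=6.
Step 5. [r6c3∈{4}] r6c3 has the single candidate 4. So r6c3=4.
Step 6. [r1c5∈{3}] r1c5 has the single candidate 3 ⇒ r1c5=3.
Step 7. [r6c2∈{2}] r6c2's peers cover all but 2, so r6c2=2.
Step 8. [r6c6∈{5}] nothing but 5 survives at r6c6. So r6c6=5.
Step 9. [r5c4∈{3}] only 3 remains possible at r5c4. So r5c4=3.
Step 10. [r1c1∈{4}] nothing but 4 survives at r1c1, so r1c1=4.
Step 11. [r4c5∈{6}] only 6 remains possible at r4c5 ⇒ r4c5=6.
Step 12. [r6c4∈{6}] only 6 remains possible at r6c4 ⇒ r6c4=6.
Step 13. [r3c4∈{2}] r3c4 is down to just 2. So r3c4=2.
Step 14. [r3c5∈{5}] r3c5 has the single candidate 5, so r3c5=5.
Step 15. [r4c2∈{1}] r4c2's peers cover all but 1, so r4c2=1.
Step 16. [r3c3∈{3}] r3c3 is down to just 3, so r3c3=3.

Answer: 4 6 5 1 3 2 / 2 3 1 5 4 6 / 6 4 3 2 5 1 / 5 1 2 4 6 3 / 1 5 6 3 2 4 / 3 2 4 6 1 5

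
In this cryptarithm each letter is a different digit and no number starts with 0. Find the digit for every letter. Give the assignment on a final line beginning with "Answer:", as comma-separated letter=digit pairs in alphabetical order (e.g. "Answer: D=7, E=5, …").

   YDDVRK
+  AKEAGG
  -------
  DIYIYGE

Step 1. [col 1: K + G ≡ E (mod 10)] several values work for K in column 1 (K + G ≡ E (mod 10), carry-in 0); try K=3. So K=3.
Step 2. [D] adding two 6-digit numbers gives at most 6+1 digits, and here it does — D is that final carry and must be 1. So D=1.
Step 3. [col 1: K + G ≡ E (mod 10)] column 1 (K + G ≡ E (mod 10), carry-in 0) doesn't pin E yet; pick E=0 and continue, so E=0.
Step 4. [col 1: K + G ≡ E (mod 10)] column 1 reads K+G+carry(0)=E with K=3, E=0; with digits 0,1,3 already taken and all letters distinct, the only value for G is 7. So G=7.
Step 5. [col 2: R + G ≡ G (mod 10)] in column 2 we have R+G≡G with carry-in 1; given G=7 and digits 0,1,3,7 already taken and all letters distinct, that pins R to 9. So R=9.
Step 6. [col 3: V + A ≡ Y (mod 10)] column 3 (V + A ≡ Y (mod 10), carry-in 1) doesn't pin A yet; pick A=8 and continue. So A=8.
Step 7. [col 3: V + A ≡ Y (mod 10)] several values work for Y in column 3 (V + A ≡ Y (mod 10), carry-in 1); try Y=4, so Y=4.
Step 8. [col 3: V + A ≡ Y (mod 10)] from column 3 (A=8, Y=4, carry-in 1, digits 0,1,3,4,7,8,9 already taken and all letters distinct): V must equal 5. So V=5.
Step 9. [col 4: D + E ≡ I (mod 10)] in column 4 we have D+E≡I with carry-in 1; given D=1, E=0 and digits 0,1,3,4,5,7,8,9 already taken and all letters distinct, that pins I to 2 ⇒ I=2.

Answer: A=8, D=1, E=0, G=7, I=2, K=3, R=9, V=5, Y=4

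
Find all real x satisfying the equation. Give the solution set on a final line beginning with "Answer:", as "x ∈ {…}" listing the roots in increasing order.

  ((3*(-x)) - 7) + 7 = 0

Step 1. [((3*(-x)) - 7) + 7 = 0] peel the +7: subtract 7 from each side ⇒ sub: (3*(-x)) - 7 = -7.
Step 2. [(3*(-x)) - 7 = -7] -7 is outermost — add 7 both sides. So sub: 3*(-x) = 0.
Step 3. [3*(-x) = 0] 3·(inner) — divide through by 3 ⇒ div: -x = 0.
Step 4. [-x = 0] leading − — multiply by −1. So neg: x = 0.

Answer: x ∈ {0}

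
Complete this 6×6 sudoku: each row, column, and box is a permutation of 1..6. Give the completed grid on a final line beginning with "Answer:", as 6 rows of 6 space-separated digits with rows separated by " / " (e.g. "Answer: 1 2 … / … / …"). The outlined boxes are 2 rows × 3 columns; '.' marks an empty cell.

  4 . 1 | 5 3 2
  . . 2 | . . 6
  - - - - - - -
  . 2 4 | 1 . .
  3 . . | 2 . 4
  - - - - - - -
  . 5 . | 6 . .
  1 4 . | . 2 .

Step 1. [r3c1∈{5,6}] r3c1 is the only open cell in col 1 admitting 6, so r3c1=6.
Step 2. [r6c4∈{3}] only 3 remains possible at r6c4 ⇒ r6c4=3.
Step 3. [r5c5∈{1,4}] 4 has one home in row 5: r5c5 ⇒ r5c5=4.
Step 4. [r3c5∈{5}] r3c5's peers cover all but 5 ⇒ r3c5=5.
Step 5. [r5c3∈{3}] nothing but 3 survives at r5c3 ⇒ r5c3=3.
Step 6. [r5c6∈{1}] only 1 remains possible at r5c6, so r5c6=1.
Step 7. [r2c4∈{4}] r2c4 is down to just 4, so r2c4=4.
Step 8. [r6c6∈{5}] r6c6 has the single candidate 5. So r6c6=5.
Step 9. [r3c6∈{3}] r3c6's peers cover all but 3 ⇒ r3c6=3.
Step 10. [r4c5∈{6}] nothing but 6 survives at r4c5 ⇒ r4c5=6.
Step 11. [r5c1∈{2}] r5c1's peers cover all but 2 ⇒ r5c1=2.
Step 12. [r1c2∈{6}] nothing but 6 survives at r1c2, so r1c2=6.
Step 13. [r2c2∈{3}] nothing but 3 survives at r2c2. So r2c2=3.
Step 14. [r4c3∈{5}] r4c3 has the single candidate 5 ⇒ r4c3=5.
Step 15. [r4c2∈{1}] only 1 remains possible at r4c2. So r4c2=1.
Step 16. [r6c3∈{6}] nothing but 6 survives at r6c3, so r6c3=6.
Step 17. [r2c5∈{1}] r2c5 has the single candidate 1 ⇒ r2c5=1.
Step 18. [r2c1∈{5}] nothing but 5 survives at r2c1 ⇒ r2c1=5.

Answer: 4 6 1 5 3 2 / 5 3 2 4 1 6 / 6 2 4 1 5 3 / 3 1 5 2 6 4 / 2 5 3 6 4 1 / 1 4 6 3 2 5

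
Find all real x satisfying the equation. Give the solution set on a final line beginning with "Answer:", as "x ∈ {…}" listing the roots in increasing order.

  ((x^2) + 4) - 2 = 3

Step 1. [((x^2) + 4) - 2 = 3] peel the -2: add 2 from each side ⇒ sub: (x^2) + 4 = 5.
Step 2. [(x^2) + 4 = 5] the outer +4 inverts by subtracting 4. So sub: x^2 = 1.
Step 3. [x^2 = 1] √ both sides: 1 ≥ 0 gives two branches. So sqrt: x = 1 or -1.

Answer: x ∈ {-1, 1}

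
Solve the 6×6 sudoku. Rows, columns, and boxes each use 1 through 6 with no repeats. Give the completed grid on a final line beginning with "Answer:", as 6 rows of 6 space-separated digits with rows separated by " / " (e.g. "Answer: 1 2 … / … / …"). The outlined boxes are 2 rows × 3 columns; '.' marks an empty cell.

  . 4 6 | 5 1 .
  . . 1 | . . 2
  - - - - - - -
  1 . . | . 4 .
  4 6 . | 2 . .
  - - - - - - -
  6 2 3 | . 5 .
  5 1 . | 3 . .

Step 1. [r1c6∈{3}] nothing but 3 survives at r1c6, so r1c6=3.
Step 2. [r4c3∈{5}] r4c3's peers cover all but 5. So r4c3=5.
Step 3. [r3c4∈{6}] nothing but 6 survives at r3c4, so r3c4=6.
Step 4. [r6c6∈{4,6}] across col 6, 6 lands solely at r6c6, so r6c6=6.
Step 5. [r5c4∈{1,4}] across col 4, 1 lands solely at r5c4. So r5c4=1.
Step 6. [r2c1∈{3}] r2c1 is down to just 3, so r2c1=3.
Step 7. [r2c5∈{6}] r2c5 has the single candidate 6, so r2c5=6.
Step 8. [r5c6∈{4}] r5c6 is down to just 4, so r5c6=4.
Step 9. [r4c5∈{3}] r4c5 is down to just 3, so r4c5=3.
Step 10. [r3c3∈{2}] only 2 remains possible at r3c3 ⇒ r3c3=2.
Step 11. [r2c4∈{4}] only 4 remains possible at r2c4 ⇒ r2c4=4.
Step 12. [r6c3∈{4}] r6c3's peers cover all but 4. So r6c3=4.
Step 13. [r1c1∈{2}] nothing but 2 survives at r1c1. So r1c1=2.
Step 14. [r3c2∈{3}] r3c2 is down to just 3, so r3c2=3.
Step 15. [r4c6∈{1}] r4c6's peers cover all but 1, so r4c6=1.
Step 16. [r2c2∈{5}] nothing but 5 survives at r2c2. So r2c2=5.
Step 17. [r6c5∈{2}] r6c5 is down to just 2, so r6c5=2.
Step 18. [r3c6∈{5}] only 5 remains possible at r3c6 ⇒ r3c6=5.

Answer: 2 4 6 5 1 3 / 3 5 1 4 6 2 / 1 3 2 6 4 5 / 4 6 5 2 3 1 / 6 2 3 1 5 4 / 5 1 4 3 2 6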